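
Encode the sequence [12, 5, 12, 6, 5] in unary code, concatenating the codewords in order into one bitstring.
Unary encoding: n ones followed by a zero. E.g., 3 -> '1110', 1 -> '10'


Encode each number as n ones followed by a terminating 0:
  12 -> 1111111111110 (13 bits)
  5 -> 111110 (6 bits)
  12 -> 1111111111110 (13 bits)
  6 -> 1111110 (7 bits)
  5 -> 111110 (6 bits)
Total length = 13 + 6 + 13 + 7 + 6 = 45 bits.

Unary([12, 5, 12, 6, 5]) = 111111111111011111011111111111101111110111110 (45 bits)


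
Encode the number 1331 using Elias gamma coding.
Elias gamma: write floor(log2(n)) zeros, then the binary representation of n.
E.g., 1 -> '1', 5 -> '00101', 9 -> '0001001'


num_bits = floor(log2(1331)) + 1 = 11
leading_zeros = num_bits - 1 = 10
binary(1331) = 10100110011

Elias gamma(1331) = '0000000000' + '10100110011' = 000000000010100110011 (21 bits)


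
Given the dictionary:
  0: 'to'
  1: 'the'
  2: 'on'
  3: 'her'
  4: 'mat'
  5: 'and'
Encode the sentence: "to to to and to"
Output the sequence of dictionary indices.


Look up each word in the dictionary:
  'to' -> 0
  'to' -> 0
  'to' -> 0
  'and' -> 5
  'to' -> 0

Encoded: [0, 0, 0, 5, 0]


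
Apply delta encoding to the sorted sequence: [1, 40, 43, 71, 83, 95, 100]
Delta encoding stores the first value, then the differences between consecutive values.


First value: 1
Deltas:
  40 - 1 = 39
  43 - 40 = 3
  71 - 43 = 28
  83 - 71 = 12
  95 - 83 = 12
  100 - 95 = 5


Delta encoded: [1, 39, 3, 28, 12, 12, 5]


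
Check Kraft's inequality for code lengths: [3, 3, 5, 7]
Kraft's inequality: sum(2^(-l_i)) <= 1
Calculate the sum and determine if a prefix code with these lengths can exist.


Sum = 2^(-3) + 2^(-3) + 2^(-5) + 2^(-7)
    = 0.125 + 0.125 + 0.03125 + 0.0078125
    = 37/128 = 0.2890625
Since 0.2890625 <= 1, Kraft's inequality IS satisfied.
A prefix code with these lengths CAN exist.

Kraft sum = 0.2890625. Satisfied.


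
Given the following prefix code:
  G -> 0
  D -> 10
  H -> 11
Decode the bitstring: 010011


Decoding step by step:
Bits 0 -> G
Bits 10 -> D
Bits 0 -> G
Bits 11 -> H


Decoded message: GDGH


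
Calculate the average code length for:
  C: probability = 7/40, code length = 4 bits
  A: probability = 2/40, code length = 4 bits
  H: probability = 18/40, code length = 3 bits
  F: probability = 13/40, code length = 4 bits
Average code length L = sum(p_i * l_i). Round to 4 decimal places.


Weighted contributions p_i * l_i:
  C: (7/40) * 4 = 28/40
  A: (2/40) * 4 = 8/40
  H: (18/40) * 3 = 54/40
  F: (13/40) * 4 = 52/40
Sum = (28 + 8 + 54 + 52)/40 = 142/40

L = 142/40 = 3.5500 bits/symbol


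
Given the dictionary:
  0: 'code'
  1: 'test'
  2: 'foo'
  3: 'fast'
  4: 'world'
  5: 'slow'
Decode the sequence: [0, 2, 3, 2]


Look up each index in the dictionary:
  0 -> 'code'
  2 -> 'foo'
  3 -> 'fast'
  2 -> 'foo'

Decoded: "code foo fast foo"


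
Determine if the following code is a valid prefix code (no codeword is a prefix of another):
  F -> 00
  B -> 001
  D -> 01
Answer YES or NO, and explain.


Checking each pair (does one codeword prefix another?):
  F='00' vs B='001': prefix -- VIOLATION

NO -- this is NOT a valid prefix code. F (00) is a prefix of B (001).


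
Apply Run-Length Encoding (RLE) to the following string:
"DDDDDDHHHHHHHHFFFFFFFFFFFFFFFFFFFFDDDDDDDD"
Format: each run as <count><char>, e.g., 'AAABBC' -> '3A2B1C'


Scanning runs left to right:
  i=0: run of 'D' x 6 -> '6D'
  i=6: run of 'H' x 8 -> '8H'
  i=14: run of 'F' x 20 -> '20F'
  i=34: run of 'D' x 8 -> '8D'

RLE = 6D8H20F8D


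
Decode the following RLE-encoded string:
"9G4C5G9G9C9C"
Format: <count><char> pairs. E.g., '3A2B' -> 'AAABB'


Expanding each <count><char> pair:
  9G -> 'GGGGGGGGG'
  4C -> 'CCCC'
  5G -> 'GGGGG'
  9G -> 'GGGGGGGGG'
  9C -> 'CCCCCCCCC'
  9C -> 'CCCCCCCCC'

Decoded = GGGGGGGGGCCCCGGGGGGGGGGGGGGCCCCCCCCCCCCCCCCCC


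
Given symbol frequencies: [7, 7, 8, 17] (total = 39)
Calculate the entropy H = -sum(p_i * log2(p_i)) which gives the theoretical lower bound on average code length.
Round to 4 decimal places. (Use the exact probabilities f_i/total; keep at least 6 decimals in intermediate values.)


Per-symbol terms -p_i * log2(p_i) with p_i = f_i/39:
  p = 7/39 = 0.179487: log2(p) = -2.478047, -p*log2(p) = 0.444778
  p = 7/39 = 0.179487: log2(p) = -2.478047, -p*log2(p) = 0.444778
  p = 8/39 = 0.205128: log2(p) = -2.285402, -p*log2(p) = 0.468800
  p = 17/39 = 0.435897: log2(p) = -1.197939, -p*log2(p) = 0.522179
H = 0.444778 + 0.444778 + 0.468800 + 0.522179 = 1.880535

H = 1.8805 bits/symbol


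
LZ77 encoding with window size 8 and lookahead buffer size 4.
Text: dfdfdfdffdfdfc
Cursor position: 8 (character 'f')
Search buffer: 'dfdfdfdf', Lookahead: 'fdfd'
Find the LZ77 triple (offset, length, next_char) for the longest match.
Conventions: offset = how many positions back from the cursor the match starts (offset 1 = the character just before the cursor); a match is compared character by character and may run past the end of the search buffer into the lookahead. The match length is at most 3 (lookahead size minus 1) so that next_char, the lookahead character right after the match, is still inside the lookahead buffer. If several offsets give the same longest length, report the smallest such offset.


Try each offset into the search buffer:
  offset=1 (pos 7, char 'f'): match length 1
  offset=2 (pos 6, char 'd'): match length 0
  offset=3 (pos 5, char 'f'): match length 3
  offset=4 (pos 4, char 'd'): match length 0
  offset=5 (pos 3, char 'f'): match length 3
  offset=6 (pos 2, char 'd'): match length 0
  offset=7 (pos 1, char 'f'): match length 3
  offset=8 (pos 0, char 'd'): match length 0
Longest match has length 3, found at offsets 3, 5, 7; take the smallest, offset 3.
next_char = character at position 8 + 3 = 11 -> 'd'

Best match: offset=3, length=3 (matching 'fdf' starting at position 5)
LZ77 triple: (3, 3, 'd')


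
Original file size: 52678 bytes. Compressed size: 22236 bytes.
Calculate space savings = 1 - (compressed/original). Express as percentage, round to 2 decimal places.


ratio = compressed/original = 22236/52678 = 0.422112
savings = 1 - ratio = 1 - 0.422112 = 0.577888
as a percentage: 0.577888 * 100 = 57.79%

Space savings = 1 - 22236/52678 = 57.79%


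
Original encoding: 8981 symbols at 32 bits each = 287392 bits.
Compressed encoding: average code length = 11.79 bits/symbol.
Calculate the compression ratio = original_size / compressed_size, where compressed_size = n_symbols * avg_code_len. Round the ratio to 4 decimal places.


original_size = n_symbols * orig_bits = 8981 * 32 = 287392 bits
compressed_size = n_symbols * avg_code_len = 8981 * 11.79 = 105885.99 bits
ratio = original_size / compressed_size = 287392 / 105885.99 = 2.7142

Compression ratio = 2.7142


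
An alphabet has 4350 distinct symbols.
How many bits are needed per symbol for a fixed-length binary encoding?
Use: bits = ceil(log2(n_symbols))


log2(4350) = 12.0868
Bracket: 2^12 = 4096 < 4350 <= 2^13 = 8192
So ceil(log2(4350)) = 13

bits = ceil(log2(4350)) = ceil(12.0868) = 13 bits


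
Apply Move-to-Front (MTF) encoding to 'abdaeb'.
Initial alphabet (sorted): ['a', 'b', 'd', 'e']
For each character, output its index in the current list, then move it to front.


MTF encoding:
'a': index 0 in ['a', 'b', 'd', 'e'] -> ['a', 'b', 'd', 'e']
'b': index 1 in ['a', 'b', 'd', 'e'] -> ['b', 'a', 'd', 'e']
'd': index 2 in ['b', 'a', 'd', 'e'] -> ['d', 'b', 'a', 'e']
'a': index 2 in ['d', 'b', 'a', 'e'] -> ['a', 'd', 'b', 'e']
'e': index 3 in ['a', 'd', 'b', 'e'] -> ['e', 'a', 'd', 'b']
'b': index 3 in ['e', 'a', 'd', 'b'] -> ['b', 'e', 'a', 'd']


Output: [0, 1, 2, 2, 3, 3]


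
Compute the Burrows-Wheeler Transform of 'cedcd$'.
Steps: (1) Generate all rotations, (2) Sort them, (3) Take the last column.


Rotations (sorted):
  0: $cedcd -> last char: d
  1: cd$ced -> last char: d
  2: cedcd$ -> last char: $
  3: d$cedc -> last char: c
  4: dcd$ce -> last char: e
  5: edcd$c -> last char: c


BWT = dd$cec


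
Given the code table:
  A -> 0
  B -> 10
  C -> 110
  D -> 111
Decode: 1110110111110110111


Decoding:
111 -> D
0 -> A
110 -> C
111 -> D
110 -> C
110 -> C
111 -> D


Result: DACDCCD


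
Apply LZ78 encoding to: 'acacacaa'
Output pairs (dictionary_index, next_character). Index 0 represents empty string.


LZ78 encoding steps:
Dictionary: {0: ''}
Step 1: w='' (idx 0), next='a' -> output (0, 'a'), add 'a' as idx 1
Step 2: w='' (idx 0), next='c' -> output (0, 'c'), add 'c' as idx 2
Step 3: w='a' (idx 1), next='c' -> output (1, 'c'), add 'ac' as idx 3
Step 4: w='ac' (idx 3), next='a' -> output (3, 'a'), add 'aca' as idx 4
Step 5: w='a' (idx 1), end of input -> output (1, '')


Encoded: [(0, 'a'), (0, 'c'), (1, 'c'), (3, 'a'), (1, '')]


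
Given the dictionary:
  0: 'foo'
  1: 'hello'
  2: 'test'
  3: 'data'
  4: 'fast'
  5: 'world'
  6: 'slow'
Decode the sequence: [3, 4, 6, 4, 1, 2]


Look up each index in the dictionary:
  3 -> 'data'
  4 -> 'fast'
  6 -> 'slow'
  4 -> 'fast'
  1 -> 'hello'
  2 -> 'test'

Decoded: "data fast slow fast hello test"


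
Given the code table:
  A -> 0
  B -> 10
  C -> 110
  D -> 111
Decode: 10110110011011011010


Decoding:
10 -> B
110 -> C
110 -> C
0 -> A
110 -> C
110 -> C
110 -> C
10 -> B


Result: BCCACCCB


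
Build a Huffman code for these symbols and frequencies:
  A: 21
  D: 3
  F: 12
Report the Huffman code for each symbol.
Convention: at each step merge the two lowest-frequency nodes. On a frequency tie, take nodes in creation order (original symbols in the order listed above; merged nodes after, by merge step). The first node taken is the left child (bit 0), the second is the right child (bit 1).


Huffman tree construction:
Step 1: Merge D(3) + F(12) = 15
Step 2: Merge (D+F)(15) + A(21) = 36
Read each symbol's code off the tree from the root (left child = 0, right child = 1).

Codes:
  A: 1 (length 1)
  D: 00 (length 2)
  F: 01 (length 2)
Average code length: 51/36 = 1.4167 bits/symbol


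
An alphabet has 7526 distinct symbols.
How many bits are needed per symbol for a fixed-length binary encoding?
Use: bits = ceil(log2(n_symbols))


log2(7526) = 12.8777
Bracket: 2^12 = 4096 < 7526 <= 2^13 = 8192
So ceil(log2(7526)) = 13

bits = ceil(log2(7526)) = ceil(12.8777) = 13 bits


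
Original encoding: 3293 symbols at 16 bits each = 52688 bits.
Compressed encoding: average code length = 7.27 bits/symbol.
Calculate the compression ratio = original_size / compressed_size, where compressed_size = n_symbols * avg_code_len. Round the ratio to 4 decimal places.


original_size = n_symbols * orig_bits = 3293 * 16 = 52688 bits
compressed_size = n_symbols * avg_code_len = 3293 * 7.27 = 23940.11 bits
ratio = original_size / compressed_size = 52688 / 23940.11 = 2.2008

Compression ratio = 2.2008


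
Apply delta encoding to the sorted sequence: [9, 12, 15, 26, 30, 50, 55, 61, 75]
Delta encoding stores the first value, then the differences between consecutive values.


First value: 9
Deltas:
  12 - 9 = 3
  15 - 12 = 3
  26 - 15 = 11
  30 - 26 = 4
  50 - 30 = 20
  55 - 50 = 5
  61 - 55 = 6
  75 - 61 = 14


Delta encoded: [9, 3, 3, 11, 4, 20, 5, 6, 14]


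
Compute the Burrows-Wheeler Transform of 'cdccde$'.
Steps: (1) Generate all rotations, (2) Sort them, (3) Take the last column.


Rotations (sorted):
  0: $cdccde -> last char: e
  1: ccde$cd -> last char: d
  2: cdccde$ -> last char: $
  3: cde$cdc -> last char: c
  4: dccde$c -> last char: c
  5: de$cdcc -> last char: c
  6: e$cdccd -> last char: d


BWT = ed$cccd


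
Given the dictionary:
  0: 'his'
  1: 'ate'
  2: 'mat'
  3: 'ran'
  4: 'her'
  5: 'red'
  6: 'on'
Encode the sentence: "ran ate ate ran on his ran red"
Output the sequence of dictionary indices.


Look up each word in the dictionary:
  'ran' -> 3
  'ate' -> 1
  'ate' -> 1
  'ran' -> 3
  'on' -> 6
  'his' -> 0
  'ran' -> 3
  'red' -> 5

Encoded: [3, 1, 1, 3, 6, 0, 3, 5]


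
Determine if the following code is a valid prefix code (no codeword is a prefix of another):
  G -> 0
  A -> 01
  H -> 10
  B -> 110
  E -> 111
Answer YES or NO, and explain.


Checking each pair (does one codeword prefix another?):
  G='0' vs A='01': prefix -- VIOLATION

NO -- this is NOT a valid prefix code. G (0) is a prefix of A (01).


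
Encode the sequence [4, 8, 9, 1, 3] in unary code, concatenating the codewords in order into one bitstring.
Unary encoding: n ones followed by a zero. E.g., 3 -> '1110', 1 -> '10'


Encode each number as n ones followed by a terminating 0:
  4 -> 11110 (5 bits)
  8 -> 111111110 (9 bits)
  9 -> 1111111110 (10 bits)
  1 -> 10 (2 bits)
  3 -> 1110 (4 bits)
Total length = 5 + 9 + 10 + 2 + 4 = 30 bits.

Unary([4, 8, 9, 1, 3]) = 111101111111101111111110101110 (30 bits)


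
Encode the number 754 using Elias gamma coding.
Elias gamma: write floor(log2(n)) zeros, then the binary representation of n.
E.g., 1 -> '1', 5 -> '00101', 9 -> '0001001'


num_bits = floor(log2(754)) + 1 = 10
leading_zeros = num_bits - 1 = 9
binary(754) = 1011110010

Elias gamma(754) = '000000000' + '1011110010' = 0000000001011110010 (19 bits)


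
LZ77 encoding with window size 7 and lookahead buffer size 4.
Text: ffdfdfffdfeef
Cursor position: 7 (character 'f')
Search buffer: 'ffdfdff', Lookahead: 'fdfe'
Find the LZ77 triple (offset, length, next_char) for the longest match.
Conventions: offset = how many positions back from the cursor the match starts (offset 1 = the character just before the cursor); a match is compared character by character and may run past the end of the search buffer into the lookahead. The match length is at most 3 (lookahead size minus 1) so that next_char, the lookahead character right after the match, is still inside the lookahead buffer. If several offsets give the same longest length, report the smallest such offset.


Try each offset into the search buffer:
  offset=1 (pos 6, char 'f'): match length 1
  offset=2 (pos 5, char 'f'): match length 1
  offset=3 (pos 4, char 'd'): match length 0
  offset=4 (pos 3, char 'f'): match length 3
  offset=5 (pos 2, char 'd'): match length 0
  offset=6 (pos 1, char 'f'): match length 3
  offset=7 (pos 0, char 'f'): match length 1
Longest match has length 3, found at offsets 4, 6; take the smallest, offset 4.
next_char = character at position 7 + 3 = 10 -> 'e'

Best match: offset=4, length=3 (matching 'fdf' starting at position 3)
LZ77 triple: (4, 3, 'e')


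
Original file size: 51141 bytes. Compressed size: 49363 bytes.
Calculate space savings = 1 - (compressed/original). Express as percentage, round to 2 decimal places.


ratio = compressed/original = 49363/51141 = 0.965233
savings = 1 - ratio = 1 - 0.965233 = 0.034767
as a percentage: 0.034767 * 100 = 3.48%

Space savings = 1 - 49363/51141 = 3.48%


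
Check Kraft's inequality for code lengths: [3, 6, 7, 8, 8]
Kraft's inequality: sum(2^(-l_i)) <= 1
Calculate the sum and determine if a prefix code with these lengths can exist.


Sum = 2^(-3) + 2^(-6) + 2^(-7) + 2^(-8) + 2^(-8)
    = 0.125 + 0.015625 + 0.0078125 + 0.00390625 + 0.00390625
    = 40/256 = 0.15625
Since 0.15625 <= 1, Kraft's inequality IS satisfied.
A prefix code with these lengths CAN exist.

Kraft sum = 0.15625. Satisfied.


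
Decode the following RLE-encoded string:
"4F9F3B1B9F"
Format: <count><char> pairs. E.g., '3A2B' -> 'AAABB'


Expanding each <count><char> pair:
  4F -> 'FFFF'
  9F -> 'FFFFFFFFF'
  3B -> 'BBB'
  1B -> 'B'
  9F -> 'FFFFFFFFF'

Decoded = FFFFFFFFFFFFFBBBBFFFFFFFFF


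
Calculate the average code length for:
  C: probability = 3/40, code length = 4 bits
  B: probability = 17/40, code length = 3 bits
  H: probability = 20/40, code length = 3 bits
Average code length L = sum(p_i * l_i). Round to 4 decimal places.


Weighted contributions p_i * l_i:
  C: (3/40) * 4 = 12/40
  B: (17/40) * 3 = 51/40
  H: (20/40) * 3 = 60/40
Sum = (12 + 51 + 60)/40 = 123/40

L = 123/40 = 3.0750 bits/symbol


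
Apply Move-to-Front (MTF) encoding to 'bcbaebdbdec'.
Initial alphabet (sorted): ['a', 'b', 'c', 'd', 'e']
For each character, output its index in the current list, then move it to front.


MTF encoding:
'b': index 1 in ['a', 'b', 'c', 'd', 'e'] -> ['b', 'a', 'c', 'd', 'e']
'c': index 2 in ['b', 'a', 'c', 'd', 'e'] -> ['c', 'b', 'a', 'd', 'e']
'b': index 1 in ['c', 'b', 'a', 'd', 'e'] -> ['b', 'c', 'a', 'd', 'e']
'a': index 2 in ['b', 'c', 'a', 'd', 'e'] -> ['a', 'b', 'c', 'd', 'e']
'e': index 4 in ['a', 'b', 'c', 'd', 'e'] -> ['e', 'a', 'b', 'c', 'd']
'b': index 2 in ['e', 'a', 'b', 'c', 'd'] -> ['b', 'e', 'a', 'c', 'd']
'd': index 4 in ['b', 'e', 'a', 'c', 'd'] -> ['d', 'b', 'e', 'a', 'c']
'b': index 1 in ['d', 'b', 'e', 'a', 'c'] -> ['b', 'd', 'e', 'a', 'c']
'd': index 1 in ['b', 'd', 'e', 'a', 'c'] -> ['d', 'b', 'e', 'a', 'c']
'e': index 2 in ['d', 'b', 'e', 'a', 'c'] -> ['e', 'd', 'b', 'a', 'c']
'c': index 4 in ['e', 'd', 'b', 'a', 'c'] -> ['c', 'e', 'd', 'b', 'a']


Output: [1, 2, 1, 2, 4, 2, 4, 1, 1, 2, 4]


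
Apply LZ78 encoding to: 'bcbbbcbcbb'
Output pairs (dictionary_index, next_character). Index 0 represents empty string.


LZ78 encoding steps:
Dictionary: {0: ''}
Step 1: w='' (idx 0), next='b' -> output (0, 'b'), add 'b' as idx 1
Step 2: w='' (idx 0), next='c' -> output (0, 'c'), add 'c' as idx 2
Step 3: w='b' (idx 1), next='b' -> output (1, 'b'), add 'bb' as idx 3
Step 4: w='b' (idx 1), next='c' -> output (1, 'c'), add 'bc' as idx 4
Step 5: w='bc' (idx 4), next='b' -> output (4, 'b'), add 'bcb' as idx 5
Step 6: w='b' (idx 1), end of input -> output (1, '')


Encoded: [(0, 'b'), (0, 'c'), (1, 'b'), (1, 'c'), (4, 'b'), (1, '')]


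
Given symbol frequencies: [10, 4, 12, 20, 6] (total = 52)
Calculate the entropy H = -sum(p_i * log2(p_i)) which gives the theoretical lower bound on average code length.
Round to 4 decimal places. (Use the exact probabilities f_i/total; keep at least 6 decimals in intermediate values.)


Per-symbol terms -p_i * log2(p_i) with p_i = f_i/52:
  p = 10/52 = 0.192308: log2(p) = -2.378512, -p*log2(p) = 0.457406
  p = 4/52 = 0.076923: log2(p) = -3.700440, -p*log2(p) = 0.284649
  p = 12/52 = 0.230769: log2(p) = -2.115477, -p*log2(p) = 0.488187
  p = 20/52 = 0.384615: log2(p) = -1.378512, -p*log2(p) = 0.530197
  p = 6/52 = 0.115385: log2(p) = -3.115477, -p*log2(p) = 0.359478
H = 0.457406 + 0.284649 + 0.488187 + 0.530197 + 0.359478 = 2.119917

H = 2.1199 bits/symbol


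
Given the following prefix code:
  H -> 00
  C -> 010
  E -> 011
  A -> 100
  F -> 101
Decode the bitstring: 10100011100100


Decoding step by step:
Bits 101 -> F
Bits 00 -> H
Bits 011 -> E
Bits 100 -> A
Bits 100 -> A


Decoded message: FHEAA


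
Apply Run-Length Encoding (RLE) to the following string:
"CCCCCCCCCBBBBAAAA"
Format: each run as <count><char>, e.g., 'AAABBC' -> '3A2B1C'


Scanning runs left to right:
  i=0: run of 'C' x 9 -> '9C'
  i=9: run of 'B' x 4 -> '4B'
  i=13: run of 'A' x 4 -> '4A'

RLE = 9C4B4A


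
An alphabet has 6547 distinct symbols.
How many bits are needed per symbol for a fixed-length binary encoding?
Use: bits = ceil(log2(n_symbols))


log2(6547) = 12.6766
Bracket: 2^12 = 4096 < 6547 <= 2^13 = 8192
So ceil(log2(6547)) = 13

bits = ceil(log2(6547)) = ceil(12.6766) = 13 bits


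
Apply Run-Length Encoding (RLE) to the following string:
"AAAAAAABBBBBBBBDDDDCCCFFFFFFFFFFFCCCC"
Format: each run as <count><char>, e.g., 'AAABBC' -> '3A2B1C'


Scanning runs left to right:
  i=0: run of 'A' x 7 -> '7A'
  i=7: run of 'B' x 8 -> '8B'
  i=15: run of 'D' x 4 -> '4D'
  i=19: run of 'C' x 3 -> '3C'
  i=22: run of 'F' x 11 -> '11F'
  i=33: run of 'C' x 4 -> '4C'

RLE = 7A8B4D3C11F4C


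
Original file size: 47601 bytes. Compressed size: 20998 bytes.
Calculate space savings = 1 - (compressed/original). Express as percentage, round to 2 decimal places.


ratio = compressed/original = 20998/47601 = 0.441125
savings = 1 - ratio = 1 - 0.441125 = 0.558875
as a percentage: 0.558875 * 100 = 55.89%

Space savings = 1 - 20998/47601 = 55.89%


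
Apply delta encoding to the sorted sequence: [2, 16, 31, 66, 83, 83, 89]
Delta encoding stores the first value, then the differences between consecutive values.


First value: 2
Deltas:
  16 - 2 = 14
  31 - 16 = 15
  66 - 31 = 35
  83 - 66 = 17
  83 - 83 = 0
  89 - 83 = 6


Delta encoded: [2, 14, 15, 35, 17, 0, 6]


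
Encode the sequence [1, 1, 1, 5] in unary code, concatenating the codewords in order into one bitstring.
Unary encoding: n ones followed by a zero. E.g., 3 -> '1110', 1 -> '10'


Encode each number as n ones followed by a terminating 0:
  1 -> 10 (2 bits)
  1 -> 10 (2 bits)
  1 -> 10 (2 bits)
  5 -> 111110 (6 bits)
Total length = 2 + 2 + 2 + 6 = 12 bits.

Unary([1, 1, 1, 5]) = 101010111110 (12 bits)


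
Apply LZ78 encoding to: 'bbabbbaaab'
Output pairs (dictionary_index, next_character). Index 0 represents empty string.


LZ78 encoding steps:
Dictionary: {0: ''}
Step 1: w='' (idx 0), next='b' -> output (0, 'b'), add 'b' as idx 1
Step 2: w='b' (idx 1), next='a' -> output (1, 'a'), add 'ba' as idx 2
Step 3: w='b' (idx 1), next='b' -> output (1, 'b'), add 'bb' as idx 3
Step 4: w='ba' (idx 2), next='a' -> output (2, 'a'), add 'baa' as idx 4
Step 5: w='' (idx 0), next='a' -> output (0, 'a'), add 'a' as idx 5
Step 6: w='b' (idx 1), end of input -> output (1, '')


Encoded: [(0, 'b'), (1, 'a'), (1, 'b'), (2, 'a'), (0, 'a'), (1, '')]


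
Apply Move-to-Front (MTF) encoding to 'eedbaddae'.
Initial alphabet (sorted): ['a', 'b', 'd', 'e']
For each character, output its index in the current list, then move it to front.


MTF encoding:
'e': index 3 in ['a', 'b', 'd', 'e'] -> ['e', 'a', 'b', 'd']
'e': index 0 in ['e', 'a', 'b', 'd'] -> ['e', 'a', 'b', 'd']
'd': index 3 in ['e', 'a', 'b', 'd'] -> ['d', 'e', 'a', 'b']
'b': index 3 in ['d', 'e', 'a', 'b'] -> ['b', 'd', 'e', 'a']
'a': index 3 in ['b', 'd', 'e', 'a'] -> ['a', 'b', 'd', 'e']
'd': index 2 in ['a', 'b', 'd', 'e'] -> ['d', 'a', 'b', 'e']
'd': index 0 in ['d', 'a', 'b', 'e'] -> ['d', 'a', 'b', 'e']
'a': index 1 in ['d', 'a', 'b', 'e'] -> ['a', 'd', 'b', 'e']
'e': index 3 in ['a', 'd', 'b', 'e'] -> ['e', 'a', 'd', 'b']


Output: [3, 0, 3, 3, 3, 2, 0, 1, 3]


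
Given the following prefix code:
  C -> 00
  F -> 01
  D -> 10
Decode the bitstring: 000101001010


Decoding step by step:
Bits 00 -> C
Bits 01 -> F
Bits 01 -> F
Bits 00 -> C
Bits 10 -> D
Bits 10 -> D


Decoded message: CFFCDD


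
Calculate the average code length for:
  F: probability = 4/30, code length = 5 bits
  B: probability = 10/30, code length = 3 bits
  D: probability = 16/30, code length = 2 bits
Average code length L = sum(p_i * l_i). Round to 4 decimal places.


Weighted contributions p_i * l_i:
  F: (4/30) * 5 = 20/30
  B: (10/30) * 3 = 30/30
  D: (16/30) * 2 = 32/30
Sum = (20 + 30 + 32)/30 = 82/30

L = 82/30 = 2.7333 bits/symbol


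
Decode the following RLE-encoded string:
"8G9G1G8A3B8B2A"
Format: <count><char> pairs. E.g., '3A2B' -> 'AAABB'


Expanding each <count><char> pair:
  8G -> 'GGGGGGGG'
  9G -> 'GGGGGGGGG'
  1G -> 'G'
  8A -> 'AAAAAAAA'
  3B -> 'BBB'
  8B -> 'BBBBBBBB'
  2A -> 'AA'

Decoded = GGGGGGGGGGGGGGGGGGAAAAAAAABBBBBBBBBBBAA


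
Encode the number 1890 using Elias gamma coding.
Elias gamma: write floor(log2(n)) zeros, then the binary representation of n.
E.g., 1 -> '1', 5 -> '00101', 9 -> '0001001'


num_bits = floor(log2(1890)) + 1 = 11
leading_zeros = num_bits - 1 = 10
binary(1890) = 11101100010

Elias gamma(1890) = '0000000000' + '11101100010' = 000000000011101100010 (21 bits)


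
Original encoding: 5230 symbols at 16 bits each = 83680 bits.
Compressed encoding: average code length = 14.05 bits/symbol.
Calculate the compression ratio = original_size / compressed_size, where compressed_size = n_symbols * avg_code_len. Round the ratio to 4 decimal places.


original_size = n_symbols * orig_bits = 5230 * 16 = 83680 bits
compressed_size = n_symbols * avg_code_len = 5230 * 14.05 = 73481.5 bits
ratio = original_size / compressed_size = 83680 / 73481.5 = 1.1388

Compression ratio = 1.1388


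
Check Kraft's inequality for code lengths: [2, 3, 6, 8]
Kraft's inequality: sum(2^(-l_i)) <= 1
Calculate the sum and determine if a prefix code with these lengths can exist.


Sum = 2^(-2) + 2^(-3) + 2^(-6) + 2^(-8)
    = 0.25 + 0.125 + 0.015625 + 0.00390625
    = 101/256 = 0.39453125
Since 0.39453125 <= 1, Kraft's inequality IS satisfied.
A prefix code with these lengths CAN exist.

Kraft sum = 0.39453125. Satisfied.


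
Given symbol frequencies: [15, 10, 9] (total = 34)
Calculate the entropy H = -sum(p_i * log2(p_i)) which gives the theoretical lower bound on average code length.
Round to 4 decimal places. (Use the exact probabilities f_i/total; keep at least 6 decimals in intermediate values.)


Per-symbol terms -p_i * log2(p_i) with p_i = f_i/34:
  p = 15/34 = 0.441176: log2(p) = -1.180572, -p*log2(p) = 0.520841
  p = 10/34 = 0.294118: log2(p) = -1.765535, -p*log2(p) = 0.519275
  p = 9/34 = 0.264706: log2(p) = -1.917538, -p*log2(p) = 0.507584
H = 0.520841 + 0.519275 + 0.507584 = 1.547700

H = 1.5477 bits/symbol


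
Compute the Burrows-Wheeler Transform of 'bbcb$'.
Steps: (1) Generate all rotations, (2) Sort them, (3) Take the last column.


Rotations (sorted):
  0: $bbcb -> last char: b
  1: b$bbc -> last char: c
  2: bbcb$ -> last char: $
  3: bcb$b -> last char: b
  4: cb$bb -> last char: b


BWT = bc$bb


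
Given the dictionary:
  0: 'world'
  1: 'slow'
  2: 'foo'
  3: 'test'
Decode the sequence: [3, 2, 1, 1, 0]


Look up each index in the dictionary:
  3 -> 'test'
  2 -> 'foo'
  1 -> 'slow'
  1 -> 'slow'
  0 -> 'world'

Decoded: "test foo slow slow world"


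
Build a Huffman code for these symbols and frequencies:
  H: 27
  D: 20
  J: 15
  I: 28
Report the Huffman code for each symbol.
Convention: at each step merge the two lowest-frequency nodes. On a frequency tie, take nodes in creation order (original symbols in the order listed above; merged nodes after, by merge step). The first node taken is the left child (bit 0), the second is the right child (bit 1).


Huffman tree construction:
Step 1: Merge J(15) + D(20) = 35
Step 2: Merge H(27) + I(28) = 55
Step 3: Merge (J+D)(35) + (H+I)(55) = 90
Read each symbol's code off the tree from the root (left child = 0, right child = 1).

Codes:
  H: 10 (length 2)
  D: 01 (length 2)
  J: 00 (length 2)
  I: 11 (length 2)
Average code length: 180/90 = 2.0000 bits/symbol


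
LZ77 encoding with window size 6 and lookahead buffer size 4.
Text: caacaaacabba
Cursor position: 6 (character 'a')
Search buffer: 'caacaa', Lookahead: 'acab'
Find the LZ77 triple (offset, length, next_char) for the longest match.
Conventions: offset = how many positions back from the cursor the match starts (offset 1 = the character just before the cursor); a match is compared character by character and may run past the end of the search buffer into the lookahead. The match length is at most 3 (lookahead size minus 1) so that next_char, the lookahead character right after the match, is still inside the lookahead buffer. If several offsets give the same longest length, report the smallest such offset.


Try each offset into the search buffer:
  offset=1 (pos 5, char 'a'): match length 1
  offset=2 (pos 4, char 'a'): match length 1
  offset=3 (pos 3, char 'c'): match length 0
  offset=4 (pos 2, char 'a'): match length 3
  offset=5 (pos 1, char 'a'): match length 1
  offset=6 (pos 0, char 'c'): match length 0
Longest match has length 3 at offset 4.
next_char = character at position 6 + 3 = 9 -> 'b'

Best match: offset=4, length=3 (matching 'aca' starting at position 2)
LZ77 triple: (4, 3, 'b')


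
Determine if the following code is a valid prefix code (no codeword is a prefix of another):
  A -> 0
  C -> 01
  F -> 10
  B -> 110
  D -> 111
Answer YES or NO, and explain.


Checking each pair (does one codeword prefix another?):
  A='0' vs C='01': prefix -- VIOLATION

NO -- this is NOT a valid prefix code. A (0) is a prefix of C (01).


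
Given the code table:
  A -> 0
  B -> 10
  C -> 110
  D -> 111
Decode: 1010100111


Decoding:
10 -> B
10 -> B
10 -> B
0 -> A
111 -> D


Result: BBBAD


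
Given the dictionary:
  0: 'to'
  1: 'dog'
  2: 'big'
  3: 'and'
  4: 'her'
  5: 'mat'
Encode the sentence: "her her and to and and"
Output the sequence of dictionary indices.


Look up each word in the dictionary:
  'her' -> 4
  'her' -> 4
  'and' -> 3
  'to' -> 0
  'and' -> 3
  'and' -> 3

Encoded: [4, 4, 3, 0, 3, 3]


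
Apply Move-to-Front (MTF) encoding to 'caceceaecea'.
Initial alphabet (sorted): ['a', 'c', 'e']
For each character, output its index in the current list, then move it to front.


MTF encoding:
'c': index 1 in ['a', 'c', 'e'] -> ['c', 'a', 'e']
'a': index 1 in ['c', 'a', 'e'] -> ['a', 'c', 'e']
'c': index 1 in ['a', 'c', 'e'] -> ['c', 'a', 'e']
'e': index 2 in ['c', 'a', 'e'] -> ['e', 'c', 'a']
'c': index 1 in ['e', 'c', 'a'] -> ['c', 'e', 'a']
'e': index 1 in ['c', 'e', 'a'] -> ['e', 'c', 'a']
'a': index 2 in ['e', 'c', 'a'] -> ['a', 'e', 'c']
'e': index 1 in ['a', 'e', 'c'] -> ['e', 'a', 'c']
'c': index 2 in ['e', 'a', 'c'] -> ['c', 'e', 'a']
'e': index 1 in ['c', 'e', 'a'] -> ['e', 'c', 'a']
'a': index 2 in ['e', 'c', 'a'] -> ['a', 'e', 'c']


Output: [1, 1, 1, 2, 1, 1, 2, 1, 2, 1, 2]


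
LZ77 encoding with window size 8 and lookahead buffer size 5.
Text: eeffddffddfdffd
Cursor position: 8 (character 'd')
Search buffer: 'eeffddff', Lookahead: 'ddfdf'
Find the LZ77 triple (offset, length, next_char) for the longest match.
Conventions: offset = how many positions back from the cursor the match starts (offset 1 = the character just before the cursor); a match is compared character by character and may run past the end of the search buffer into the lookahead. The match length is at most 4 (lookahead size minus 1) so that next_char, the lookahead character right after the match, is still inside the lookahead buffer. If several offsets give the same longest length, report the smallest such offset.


Try each offset into the search buffer:
  offset=1 (pos 7, char 'f'): match length 0
  offset=2 (pos 6, char 'f'): match length 0
  offset=3 (pos 5, char 'd'): match length 1
  offset=4 (pos 4, char 'd'): match length 3
  offset=5 (pos 3, char 'f'): match length 0
  offset=6 (pos 2, char 'f'): match length 0
  offset=7 (pos 1, char 'e'): match length 0
  offset=8 (pos 0, char 'e'): match length 0
Longest match has length 3 at offset 4.
next_char = character at position 8 + 3 = 11 -> 'd'

Best match: offset=4, length=3 (matching 'ddf' starting at position 4)
LZ77 triple: (4, 3, 'd')


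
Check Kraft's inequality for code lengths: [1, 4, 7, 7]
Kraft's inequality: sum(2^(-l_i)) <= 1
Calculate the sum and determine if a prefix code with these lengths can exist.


Sum = 2^(-1) + 2^(-4) + 2^(-7) + 2^(-7)
    = 0.5 + 0.0625 + 0.0078125 + 0.0078125
    = 74/128 = 0.578125
Since 0.578125 <= 1, Kraft's inequality IS satisfied.
A prefix code with these lengths CAN exist.

Kraft sum = 0.578125. Satisfied.


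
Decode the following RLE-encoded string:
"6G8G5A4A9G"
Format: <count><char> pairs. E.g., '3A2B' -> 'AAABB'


Expanding each <count><char> pair:
  6G -> 'GGGGGG'
  8G -> 'GGGGGGGG'
  5A -> 'AAAAA'
  4A -> 'AAAA'
  9G -> 'GGGGGGGGG'

Decoded = GGGGGGGGGGGGGGAAAAAAAAAGGGGGGGGG


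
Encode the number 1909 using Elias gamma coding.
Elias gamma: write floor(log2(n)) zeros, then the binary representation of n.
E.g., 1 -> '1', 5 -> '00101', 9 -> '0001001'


num_bits = floor(log2(1909)) + 1 = 11
leading_zeros = num_bits - 1 = 10
binary(1909) = 11101110101

Elias gamma(1909) = '0000000000' + '11101110101' = 000000000011101110101 (21 bits)


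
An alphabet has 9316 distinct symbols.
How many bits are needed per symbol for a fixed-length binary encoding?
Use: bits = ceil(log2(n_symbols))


log2(9316) = 13.1855
Bracket: 2^13 = 8192 < 9316 <= 2^14 = 16384
So ceil(log2(9316)) = 14

bits = ceil(log2(9316)) = ceil(13.1855) = 14 bits


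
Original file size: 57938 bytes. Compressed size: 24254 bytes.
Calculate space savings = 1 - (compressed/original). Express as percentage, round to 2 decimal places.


ratio = compressed/original = 24254/57938 = 0.41862
savings = 1 - ratio = 1 - 0.41862 = 0.58138
as a percentage: 0.58138 * 100 = 58.14%

Space savings = 1 - 24254/57938 = 58.14%


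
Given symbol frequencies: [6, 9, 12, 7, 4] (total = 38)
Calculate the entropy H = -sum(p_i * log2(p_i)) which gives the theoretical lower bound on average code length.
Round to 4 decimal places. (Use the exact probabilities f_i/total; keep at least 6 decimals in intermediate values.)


Per-symbol terms -p_i * log2(p_i) with p_i = f_i/38:
  p = 6/38 = 0.157895: log2(p) = -2.662965, -p*log2(p) = 0.420468
  p = 9/38 = 0.236842: log2(p) = -2.078003, -p*log2(p) = 0.492158
  p = 12/38 = 0.315789: log2(p) = -1.662965, -p*log2(p) = 0.525147
  p = 7/38 = 0.184211: log2(p) = -2.440573, -p*log2(p) = 0.449579
  p = 4/38 = 0.105263: log2(p) = -3.247928, -p*log2(p) = 0.341887
H = 0.420468 + 0.492158 + 0.525147 + 0.449579 + 0.341887 = 2.229239

H = 2.2292 bits/symbol


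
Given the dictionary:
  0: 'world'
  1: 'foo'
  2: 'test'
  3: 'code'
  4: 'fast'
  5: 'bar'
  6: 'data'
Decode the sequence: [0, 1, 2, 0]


Look up each index in the dictionary:
  0 -> 'world'
  1 -> 'foo'
  2 -> 'test'
  0 -> 'world'

Decoded: "world foo test world"


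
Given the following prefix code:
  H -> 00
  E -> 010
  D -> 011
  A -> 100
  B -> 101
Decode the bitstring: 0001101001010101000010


Decoding step by step:
Bits 00 -> H
Bits 011 -> D
Bits 010 -> E
Bits 010 -> E
Bits 101 -> B
Bits 010 -> E
Bits 00 -> H
Bits 010 -> E


Decoded message: HDEEBEHE


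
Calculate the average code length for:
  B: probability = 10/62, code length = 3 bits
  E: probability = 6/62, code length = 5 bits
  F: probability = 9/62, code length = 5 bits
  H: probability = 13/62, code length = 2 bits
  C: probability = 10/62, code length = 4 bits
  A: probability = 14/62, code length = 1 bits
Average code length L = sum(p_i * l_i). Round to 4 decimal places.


Weighted contributions p_i * l_i:
  B: (10/62) * 3 = 30/62
  E: (6/62) * 5 = 30/62
  F: (9/62) * 5 = 45/62
  H: (13/62) * 2 = 26/62
  C: (10/62) * 4 = 40/62
  A: (14/62) * 1 = 14/62
Sum = (30 + 30 + 45 + 26 + 40 + 14)/62 = 185/62

L = 185/62 = 2.9839 bits/symbol


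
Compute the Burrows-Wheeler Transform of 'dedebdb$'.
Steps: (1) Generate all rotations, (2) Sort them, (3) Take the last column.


Rotations (sorted):
  0: $dedebdb -> last char: b
  1: b$dedebd -> last char: d
  2: bdb$dede -> last char: e
  3: db$dedeb -> last char: b
  4: debdb$de -> last char: e
  5: dedebdb$ -> last char: $
  6: ebdb$ded -> last char: d
  7: edebdb$d -> last char: d


BWT = bdebe$dd


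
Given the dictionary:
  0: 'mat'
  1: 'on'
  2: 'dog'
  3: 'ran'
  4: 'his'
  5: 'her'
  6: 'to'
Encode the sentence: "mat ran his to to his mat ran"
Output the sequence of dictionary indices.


Look up each word in the dictionary:
  'mat' -> 0
  'ran' -> 3
  'his' -> 4
  'to' -> 6
  'to' -> 6
  'his' -> 4
  'mat' -> 0
  'ran' -> 3

Encoded: [0, 3, 4, 6, 6, 4, 0, 3]


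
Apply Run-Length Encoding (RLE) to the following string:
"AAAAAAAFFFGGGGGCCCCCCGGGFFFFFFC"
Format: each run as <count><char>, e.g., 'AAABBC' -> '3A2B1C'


Scanning runs left to right:
  i=0: run of 'A' x 7 -> '7A'
  i=7: run of 'F' x 3 -> '3F'
  i=10: run of 'G' x 5 -> '5G'
  i=15: run of 'C' x 6 -> '6C'
  i=21: run of 'G' x 3 -> '3G'
  i=24: run of 'F' x 6 -> '6F'
  i=30: run of 'C' x 1 -> '1C'

RLE = 7A3F5G6C3G6F1C


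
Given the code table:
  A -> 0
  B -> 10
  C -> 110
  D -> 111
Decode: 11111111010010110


Decoding:
111 -> D
111 -> D
110 -> C
10 -> B
0 -> A
10 -> B
110 -> C


Result: DDCBABC


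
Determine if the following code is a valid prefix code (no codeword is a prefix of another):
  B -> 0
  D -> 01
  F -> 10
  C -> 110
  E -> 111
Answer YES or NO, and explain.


Checking each pair (does one codeword prefix another?):
  B='0' vs D='01': prefix -- VIOLATION

NO -- this is NOT a valid prefix code. B (0) is a prefix of D (01).


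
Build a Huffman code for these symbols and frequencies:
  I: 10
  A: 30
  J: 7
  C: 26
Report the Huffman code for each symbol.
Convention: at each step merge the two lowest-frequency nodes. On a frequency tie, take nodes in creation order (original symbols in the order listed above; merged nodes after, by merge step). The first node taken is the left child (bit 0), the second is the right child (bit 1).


Huffman tree construction:
Step 1: Merge J(7) + I(10) = 17
Step 2: Merge (J+I)(17) + C(26) = 43
Step 3: Merge A(30) + ((J+I)+C)(43) = 73
Read each symbol's code off the tree from the root (left child = 0, right child = 1).

Codes:
  I: 101 (length 3)
  A: 0 (length 1)
  J: 100 (length 3)
  C: 11 (length 2)
Average code length: 133/73 = 1.8219 bits/symbol


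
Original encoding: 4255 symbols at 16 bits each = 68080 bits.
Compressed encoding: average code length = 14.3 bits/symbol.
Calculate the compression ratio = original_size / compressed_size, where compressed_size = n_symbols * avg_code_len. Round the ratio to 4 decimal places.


original_size = n_symbols * orig_bits = 4255 * 16 = 68080 bits
compressed_size = n_symbols * avg_code_len = 4255 * 14.3 = 60846.5 bits
ratio = original_size / compressed_size = 68080 / 60846.5 = 1.1189

Compression ratio = 1.1189


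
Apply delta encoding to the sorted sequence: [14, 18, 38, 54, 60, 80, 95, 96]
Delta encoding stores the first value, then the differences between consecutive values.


First value: 14
Deltas:
  18 - 14 = 4
  38 - 18 = 20
  54 - 38 = 16
  60 - 54 = 6
  80 - 60 = 20
  95 - 80 = 15
  96 - 95 = 1


Delta encoded: [14, 4, 20, 16, 6, 20, 15, 1]


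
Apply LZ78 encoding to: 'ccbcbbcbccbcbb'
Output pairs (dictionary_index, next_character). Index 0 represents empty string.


LZ78 encoding steps:
Dictionary: {0: ''}
Step 1: w='' (idx 0), next='c' -> output (0, 'c'), add 'c' as idx 1
Step 2: w='c' (idx 1), next='b' -> output (1, 'b'), add 'cb' as idx 2
Step 3: w='cb' (idx 2), next='b' -> output (2, 'b'), add 'cbb' as idx 3
Step 4: w='cb' (idx 2), next='c' -> output (2, 'c'), add 'cbc' as idx 4
Step 5: w='cbc' (idx 4), next='b' -> output (4, 'b'), add 'cbcb' as idx 5
Step 6: w='' (idx 0), next='b' -> output (0, 'b'), add 'b' as idx 6


Encoded: [(0, 'c'), (1, 'b'), (2, 'b'), (2, 'c'), (4, 'b'), (0, 'b')]


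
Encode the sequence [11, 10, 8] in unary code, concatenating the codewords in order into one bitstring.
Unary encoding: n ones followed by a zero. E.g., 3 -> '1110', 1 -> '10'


Encode each number as n ones followed by a terminating 0:
  11 -> 111111111110 (12 bits)
  10 -> 11111111110 (11 bits)
  8 -> 111111110 (9 bits)
Total length = 12 + 11 + 9 = 32 bits.

Unary([11, 10, 8]) = 11111111111011111111110111111110 (32 bits)


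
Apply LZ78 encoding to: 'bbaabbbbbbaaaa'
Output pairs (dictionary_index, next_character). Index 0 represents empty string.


LZ78 encoding steps:
Dictionary: {0: ''}
Step 1: w='' (idx 0), next='b' -> output (0, 'b'), add 'b' as idx 1
Step 2: w='b' (idx 1), next='a' -> output (1, 'a'), add 'ba' as idx 2
Step 3: w='' (idx 0), next='a' -> output (0, 'a'), add 'a' as idx 3
Step 4: w='b' (idx 1), next='b' -> output (1, 'b'), add 'bb' as idx 4
Step 5: w='bb' (idx 4), next='b' -> output (4, 'b'), add 'bbb' as idx 5
Step 6: w='ba' (idx 2), next='a' -> output (2, 'a'), add 'baa' as idx 6
Step 7: w='a' (idx 3), next='a' -> output (3, 'a'), add 'aa' as idx 7


Encoded: [(0, 'b'), (1, 'a'), (0, 'a'), (1, 'b'), (4, 'b'), (2, 'a'), (3, 'a')]


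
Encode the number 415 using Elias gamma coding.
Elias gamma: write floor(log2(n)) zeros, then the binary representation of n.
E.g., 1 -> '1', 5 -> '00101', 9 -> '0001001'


num_bits = floor(log2(415)) + 1 = 9
leading_zeros = num_bits - 1 = 8
binary(415) = 110011111

Elias gamma(415) = '00000000' + '110011111' = 00000000110011111 (17 bits)


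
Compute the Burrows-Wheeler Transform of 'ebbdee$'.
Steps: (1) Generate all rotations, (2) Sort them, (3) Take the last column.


Rotations (sorted):
  0: $ebbdee -> last char: e
  1: bbdee$e -> last char: e
  2: bdee$eb -> last char: b
  3: dee$ebb -> last char: b
  4: e$ebbde -> last char: e
  5: ebbdee$ -> last char: $
  6: ee$ebbd -> last char: d


BWT = eebbe$d
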